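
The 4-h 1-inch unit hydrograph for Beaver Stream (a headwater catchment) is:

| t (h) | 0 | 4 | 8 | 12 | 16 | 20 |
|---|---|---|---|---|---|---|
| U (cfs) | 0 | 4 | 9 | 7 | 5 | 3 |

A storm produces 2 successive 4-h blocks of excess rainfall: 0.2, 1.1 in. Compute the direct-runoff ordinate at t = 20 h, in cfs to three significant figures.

Q ≈ 6.10 cfs

By discrete convolution, Q_j = Σ (P_i / 1 in) · U_{j−i}.
At t = 20 h (j=5): Q = (0.2/1)·3 + (1.1/1)·5 = 6.10 cfs.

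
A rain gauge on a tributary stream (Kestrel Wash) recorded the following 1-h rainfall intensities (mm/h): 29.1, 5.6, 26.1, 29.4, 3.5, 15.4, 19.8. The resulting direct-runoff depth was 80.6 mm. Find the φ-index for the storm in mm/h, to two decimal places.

φ ≈ 7.84 mm/h

Only the 5 blocks with intensity above φ contribute runoff: 29.1, 26.1, 29.4, 15.4, 19.8 mm/h.
Σ(I−φ)·Δt = d  ⇒  (29.1+26.1+29.4+15.4+19.8 − 5φ)·1 = 80.6
φ = (119.8 − 80.6/1) / 5 = 7.84 mm/h.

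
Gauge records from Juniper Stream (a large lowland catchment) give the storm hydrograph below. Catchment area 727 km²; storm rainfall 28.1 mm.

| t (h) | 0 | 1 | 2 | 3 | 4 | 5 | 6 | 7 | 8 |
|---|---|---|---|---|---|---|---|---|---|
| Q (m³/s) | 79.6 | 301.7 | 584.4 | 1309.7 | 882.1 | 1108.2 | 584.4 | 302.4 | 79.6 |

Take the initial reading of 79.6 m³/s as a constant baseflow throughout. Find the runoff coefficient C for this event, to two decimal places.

C ≈ 0.80

ΣQ_DR = 4516 m³/s; V = ΣQ_DR·Δt = 1.626 × 10^7 m³.
Runoff depth d = V / A = 22.36 mm.
C = d / P = 22.36 / 28.1 = 0.80.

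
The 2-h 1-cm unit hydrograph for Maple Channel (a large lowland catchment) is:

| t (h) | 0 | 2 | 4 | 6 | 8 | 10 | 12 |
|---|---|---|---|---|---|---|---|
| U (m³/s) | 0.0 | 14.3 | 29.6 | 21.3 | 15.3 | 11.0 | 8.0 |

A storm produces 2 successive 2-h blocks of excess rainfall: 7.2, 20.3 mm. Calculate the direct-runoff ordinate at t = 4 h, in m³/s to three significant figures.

Q ≈ 50.3 m³/s

By discrete convolution, Q_j = Σ (P_i / 10 mm) · U_{j−i}.
At t = 4 h (j=2): Q = (7.2/10)·29.6 + (20.3/10)·14.3 = 50.3 m³/s.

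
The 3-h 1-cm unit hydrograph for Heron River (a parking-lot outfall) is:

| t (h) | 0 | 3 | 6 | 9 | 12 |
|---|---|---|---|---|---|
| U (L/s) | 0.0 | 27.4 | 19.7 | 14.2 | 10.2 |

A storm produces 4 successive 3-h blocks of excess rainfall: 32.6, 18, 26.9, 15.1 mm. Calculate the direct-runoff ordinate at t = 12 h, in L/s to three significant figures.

By discrete convolution, Q_j = Σ (P_i / 10 mm) · U_{j−i}.
At t = 12 h (j=4): Q = (32.6/10)·10.2 + (18/10)·14.2 + (26.9/10)·19.7 + (15.1/10)·27.4 = 153 L/s.

Q ≈ 153 L/s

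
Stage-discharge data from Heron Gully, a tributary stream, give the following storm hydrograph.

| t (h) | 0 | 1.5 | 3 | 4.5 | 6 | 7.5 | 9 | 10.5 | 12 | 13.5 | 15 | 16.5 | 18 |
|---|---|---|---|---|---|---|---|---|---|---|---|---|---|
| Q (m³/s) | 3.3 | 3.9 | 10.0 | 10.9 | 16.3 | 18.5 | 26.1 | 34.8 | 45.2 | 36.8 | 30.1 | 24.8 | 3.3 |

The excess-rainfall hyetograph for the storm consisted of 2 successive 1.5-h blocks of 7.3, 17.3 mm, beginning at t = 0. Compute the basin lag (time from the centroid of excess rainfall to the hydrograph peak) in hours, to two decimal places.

t_L ≈ 10.20 h

Centroid of excess rainfall: t_c = Σ P_i·t̄_i / ΣP_i = 1.8049 h (block centres at 0.75, 2.25 h).
Hydrograph peak occurs at t = 12 h, so basin lag t_L = 12 − 1.8049 = 10.20 h.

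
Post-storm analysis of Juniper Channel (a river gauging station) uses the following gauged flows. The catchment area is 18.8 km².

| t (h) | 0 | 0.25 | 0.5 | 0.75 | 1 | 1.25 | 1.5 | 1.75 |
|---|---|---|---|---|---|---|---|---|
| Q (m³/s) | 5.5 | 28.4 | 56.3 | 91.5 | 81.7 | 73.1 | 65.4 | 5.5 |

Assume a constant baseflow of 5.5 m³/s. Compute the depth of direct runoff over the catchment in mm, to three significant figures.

Direct runoff: 0.0, 22.9, 50.8, 86.0, 76.2, 67.6, 59.9, 0.0 m³/s; ΣQ_DR = 363.4 m³/s.
V = ΣQ_DR · Δt = 363.4 × 900 s = 3.271 × 10^5 m³.
Over A = 18.8 km², depth = V / A = 17.4 mm.

d ≈ 17.4 mm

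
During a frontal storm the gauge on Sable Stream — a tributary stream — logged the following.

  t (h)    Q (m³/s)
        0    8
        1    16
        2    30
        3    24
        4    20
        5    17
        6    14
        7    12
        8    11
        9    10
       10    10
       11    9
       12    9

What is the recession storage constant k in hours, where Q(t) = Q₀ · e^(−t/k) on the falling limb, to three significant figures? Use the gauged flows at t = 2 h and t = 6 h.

k ≈ 5.25 h

On the falling limb, Q drops from 30 to 14 m³/s between t = 2 h and t = 6 h (Δt = 4 h).
k = −Δt / ln(Q₂/Q₁) = −4 / ln(14/30) = 5.25 h.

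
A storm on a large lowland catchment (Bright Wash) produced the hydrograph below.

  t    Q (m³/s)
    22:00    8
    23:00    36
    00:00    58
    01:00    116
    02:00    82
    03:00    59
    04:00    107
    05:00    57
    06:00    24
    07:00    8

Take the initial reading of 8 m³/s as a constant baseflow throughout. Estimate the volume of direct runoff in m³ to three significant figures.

V ≈ 1.71 × 10^6 m³

Direct-runoff ordinates (Q − Q_b): 0.0, 28.0, 50.0, 108.0, 74.0, 51.0, 99.0, 49.0, 16.0, 0.0 m³/s.
ΣQ_DR = 475.0 m³/s.
With Δt = 1 h = 3600 s, V = ΣQ_DR · Δt = 475.0 × 3600 = 1.71 × 10^6 m³.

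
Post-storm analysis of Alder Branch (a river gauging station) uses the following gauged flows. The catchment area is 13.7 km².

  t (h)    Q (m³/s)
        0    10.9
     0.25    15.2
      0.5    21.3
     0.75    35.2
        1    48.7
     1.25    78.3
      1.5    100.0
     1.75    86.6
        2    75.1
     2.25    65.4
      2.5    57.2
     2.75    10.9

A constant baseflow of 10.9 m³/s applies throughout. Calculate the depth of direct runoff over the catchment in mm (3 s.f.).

d ≈ 31.1 mm

Direct runoff: 0.0, 4.3, 10.4, 24.3, 37.8, 67.4, 89.1, 75.7, 64.2, 54.5, 46.3, 0.0 m³/s; ΣQ_DR = 474.0 m³/s.
V = ΣQ_DR · Δt = 474.0 × 900 s = 4.266 × 10^5 m³.
Over A = 13.7 km², depth = V / A = 31.1 mm.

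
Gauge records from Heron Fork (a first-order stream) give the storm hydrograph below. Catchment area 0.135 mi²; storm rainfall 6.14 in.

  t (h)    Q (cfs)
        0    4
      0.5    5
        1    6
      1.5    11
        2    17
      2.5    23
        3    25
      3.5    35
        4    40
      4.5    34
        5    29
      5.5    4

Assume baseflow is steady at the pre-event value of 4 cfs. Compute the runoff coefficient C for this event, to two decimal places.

C ≈ 0.17

ΣQ_DR = 185.0 cfs; V = ΣQ_DR·Δt = 3.330 × 10^5 ft³.
Runoff depth d = V / A = 1.062 in.
C = d / P = 1.062 / 6.14 = 0.17.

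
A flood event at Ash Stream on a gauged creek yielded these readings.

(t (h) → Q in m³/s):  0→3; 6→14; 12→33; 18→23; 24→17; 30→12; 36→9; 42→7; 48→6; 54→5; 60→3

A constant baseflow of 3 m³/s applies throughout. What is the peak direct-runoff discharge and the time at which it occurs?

Q_p = 30.0 m³/s at t = 12 h

Subtracting baseflow gives direct-runoff ordinates: 0.0, 11.0, 30.0, 20.0, 14.0, 9.0, 6.0, 4.0, 3.0, 2.0, 0.0 m³/s.
The maximum is 30.0 m³/s, occurring at the reading for t = 12 h.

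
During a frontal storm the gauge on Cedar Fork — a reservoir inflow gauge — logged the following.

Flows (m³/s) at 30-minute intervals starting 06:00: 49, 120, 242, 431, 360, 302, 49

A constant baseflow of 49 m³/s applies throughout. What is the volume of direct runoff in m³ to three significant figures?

V ≈ 2.18 × 10^6 m³

Direct-runoff ordinates (Q − Q_b): 0.0, 71.0, 193.0, 382.0, 311.0, 253.0, 0.0 m³/s.
ΣQ_DR = 1210 m³/s.
With Δt = 0.5 h = 1800 s, V = ΣQ_DR · Δt = 1210 × 1800 = 2.18 × 10^6 m³.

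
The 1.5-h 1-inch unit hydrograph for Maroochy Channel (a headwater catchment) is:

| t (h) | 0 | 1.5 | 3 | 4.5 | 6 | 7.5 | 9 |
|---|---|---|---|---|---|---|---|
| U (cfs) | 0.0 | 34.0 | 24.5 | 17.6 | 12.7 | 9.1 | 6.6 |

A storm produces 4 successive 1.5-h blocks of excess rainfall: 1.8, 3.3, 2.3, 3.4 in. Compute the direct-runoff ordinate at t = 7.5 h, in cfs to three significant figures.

By discrete convolution, Q_j = Σ (P_i / 1 in) · U_{j−i}.
At t = 7.5 h (j=5): Q = (1.8/1)·9.1 + (3.3/1)·12.7 + (2.3/1)·17.6 + (3.4/1)·24.5 = 182 cfs.

Q ≈ 182 cfs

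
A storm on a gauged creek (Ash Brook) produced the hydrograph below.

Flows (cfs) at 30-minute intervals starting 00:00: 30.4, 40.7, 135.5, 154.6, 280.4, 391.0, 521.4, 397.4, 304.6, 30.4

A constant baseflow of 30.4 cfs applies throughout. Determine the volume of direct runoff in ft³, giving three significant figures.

V ≈ 3.57 × 10^6 ft³

Direct-runoff ordinates (Q − Q_b): 0.0, 10.3, 105.1, 124.2, 250.0, 360.6, 491.0, 367.0, 274.2, 0.0 cfs.
ΣQ_DR = 1982 cfs.
With Δt = 0.5 h = 1800 s, V = ΣQ_DR · Δt = 1982 × 1800 = 3.57 × 10^6 ft³.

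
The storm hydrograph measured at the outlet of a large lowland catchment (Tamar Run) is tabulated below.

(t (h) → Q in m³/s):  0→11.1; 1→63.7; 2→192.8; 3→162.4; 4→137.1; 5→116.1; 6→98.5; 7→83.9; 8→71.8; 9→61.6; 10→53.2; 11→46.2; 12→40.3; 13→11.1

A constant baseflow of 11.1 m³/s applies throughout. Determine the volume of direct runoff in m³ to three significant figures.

Direct-runoff ordinates (Q − Q_b): 0.0, 52.6, 181.7, 151.3, 126.0, 105.0, 87.4, 72.8, 60.7, 50.5, 42.1, 35.1, 29.2, 0.0 m³/s.
ΣQ_DR = 994.4 m³/s.
With Δt = 1 h = 3600 s, V = ΣQ_DR · Δt = 994.4 × 3600 = 3.58 × 10^6 m³.

V ≈ 3.58 × 10^6 m³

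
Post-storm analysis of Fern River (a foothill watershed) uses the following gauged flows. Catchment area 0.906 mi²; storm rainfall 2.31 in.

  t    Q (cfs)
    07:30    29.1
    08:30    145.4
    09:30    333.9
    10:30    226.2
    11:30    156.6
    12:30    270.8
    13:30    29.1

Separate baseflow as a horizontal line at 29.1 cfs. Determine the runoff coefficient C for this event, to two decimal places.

C ≈ 0.73

ΣQ_DR = 987.4 cfs; V = ΣQ_DR·Δt = 3.555 × 10^6 ft³.
Runoff depth d = V / A = 1.689 in.
C = d / P = 1.689 / 2.31 = 0.73.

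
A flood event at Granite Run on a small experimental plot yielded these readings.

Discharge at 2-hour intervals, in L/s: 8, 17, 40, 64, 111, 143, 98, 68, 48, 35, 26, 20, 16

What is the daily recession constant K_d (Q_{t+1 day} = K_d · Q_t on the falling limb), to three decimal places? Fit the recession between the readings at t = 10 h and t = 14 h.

Between t = 10 h and t = 14 h the flow falls from 143 to 68 L/s over 2×2 h = 4 h.
Per-interval ratio K = (68/143)^(1/2) = 0.6896; K_d = K^(24/2) = 0.012.

K_d ≈ 0.012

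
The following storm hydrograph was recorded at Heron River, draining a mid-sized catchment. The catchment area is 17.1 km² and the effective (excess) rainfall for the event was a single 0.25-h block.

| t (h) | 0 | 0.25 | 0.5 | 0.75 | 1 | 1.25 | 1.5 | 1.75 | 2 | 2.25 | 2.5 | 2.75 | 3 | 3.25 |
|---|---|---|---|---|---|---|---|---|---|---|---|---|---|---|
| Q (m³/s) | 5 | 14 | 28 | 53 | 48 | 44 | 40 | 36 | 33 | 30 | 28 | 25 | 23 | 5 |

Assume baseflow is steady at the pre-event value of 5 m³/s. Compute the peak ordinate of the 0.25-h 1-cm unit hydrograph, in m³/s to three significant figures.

Direct runoff: 0.0, 9.0, 23.0, 48.0, 43.0, 39.0, 35.0, 31.0, 28.0, 25.0, 23.0, 20.0, 18.0, 0.0 m³/s; ΣQ_DR = 342.0 m³/s, peak = 48.0 m³/s.
Runoff depth d = ΣQ_DR·Δt / A = 342.0 × 900 / (17.1 km²) = 18.00 mm.
The 1-cm UH is the DRH scaled by (10 mm)/d, so U_p = 48.0 × 10/18.00 = 26.7 m³/s.

U_p ≈ 26.7 m³/s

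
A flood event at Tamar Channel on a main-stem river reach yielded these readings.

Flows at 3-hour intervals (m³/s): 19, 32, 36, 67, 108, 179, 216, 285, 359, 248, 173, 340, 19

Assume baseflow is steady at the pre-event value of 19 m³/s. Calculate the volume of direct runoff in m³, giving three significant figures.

Direct-runoff ordinates (Q − Q_b): 0.0, 13.0, 17.0, 48.0, 89.0, 160.0, 197.0, 266.0, 340.0, 229.0, 154.0, 321.0, 0.0 m³/s.
ΣQ_DR = 1834 m³/s.
With Δt = 3 h = 10800 s, V = ΣQ_DR · Δt = 1834 × 10800 = 1.98 × 10^7 m³.

V ≈ 1.98 × 10^7 m³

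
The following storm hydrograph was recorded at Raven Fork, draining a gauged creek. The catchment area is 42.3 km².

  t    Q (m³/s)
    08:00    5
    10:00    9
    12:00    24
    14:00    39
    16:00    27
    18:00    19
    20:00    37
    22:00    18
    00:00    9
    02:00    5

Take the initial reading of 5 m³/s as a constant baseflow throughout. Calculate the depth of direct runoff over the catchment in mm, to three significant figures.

d ≈ 24.2 mm

Direct runoff: 0.0, 4.0, 19.0, 34.0, 22.0, 14.0, 32.0, 13.0, 4.0, 0.0 m³/s; ΣQ_DR = 142.0 m³/s.
V = ΣQ_DR · Δt = 142.0 × 7200 s = 1.022 × 10^6 m³.
Over A = 42.3 km², depth = V / A = 24.2 mm.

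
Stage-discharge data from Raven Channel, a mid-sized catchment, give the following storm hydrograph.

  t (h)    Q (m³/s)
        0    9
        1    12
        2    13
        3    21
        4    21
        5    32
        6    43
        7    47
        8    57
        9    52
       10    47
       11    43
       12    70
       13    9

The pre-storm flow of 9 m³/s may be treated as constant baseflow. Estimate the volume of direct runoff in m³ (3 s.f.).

Direct-runoff ordinates (Q − Q_b): 0.0, 3.0, 4.0, 12.0, 12.0, 23.0, 34.0, 38.0, 48.0, 43.0, 38.0, 34.0, 61.0, 0.0 m³/s.
ΣQ_DR = 350.0 m³/s.
With Δt = 1 h = 3600 s, V = ΣQ_DR · Δt = 350.0 × 3600 = 1.26 × 10^6 m³.

V ≈ 1.26 × 10^6 m³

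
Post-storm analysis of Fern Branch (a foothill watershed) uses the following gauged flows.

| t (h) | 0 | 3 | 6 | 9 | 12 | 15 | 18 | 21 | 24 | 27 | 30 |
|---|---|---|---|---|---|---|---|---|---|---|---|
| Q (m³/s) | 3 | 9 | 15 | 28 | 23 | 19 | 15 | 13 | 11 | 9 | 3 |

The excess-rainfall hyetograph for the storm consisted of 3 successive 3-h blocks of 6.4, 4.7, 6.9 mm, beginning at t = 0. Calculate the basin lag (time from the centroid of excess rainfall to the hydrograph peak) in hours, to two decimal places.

t_L ≈ 4.42 h

Centroid of excess rainfall: t_c = Σ P_i·t̄_i / ΣP_i = 4.5833 h (block centres at 1.5, 4.5, 7.5 h).
Hydrograph peak occurs at t = 9 h, so basin lag t_L = 9 − 4.5833 = 4.42 h.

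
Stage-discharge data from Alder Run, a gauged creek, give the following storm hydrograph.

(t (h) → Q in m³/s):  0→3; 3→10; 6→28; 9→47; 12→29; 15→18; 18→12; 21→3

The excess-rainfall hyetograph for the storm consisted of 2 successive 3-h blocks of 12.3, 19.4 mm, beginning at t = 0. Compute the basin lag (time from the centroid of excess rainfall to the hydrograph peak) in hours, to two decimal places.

Centroid of excess rainfall: t_c = Σ P_i·t̄_i / ΣP_i = 3.3360 h (block centres at 1.5, 4.5 h).
Hydrograph peak occurs at t = 9 h, so basin lag t_L = 9 − 3.3360 = 5.66 h.

t_L ≈ 5.66 h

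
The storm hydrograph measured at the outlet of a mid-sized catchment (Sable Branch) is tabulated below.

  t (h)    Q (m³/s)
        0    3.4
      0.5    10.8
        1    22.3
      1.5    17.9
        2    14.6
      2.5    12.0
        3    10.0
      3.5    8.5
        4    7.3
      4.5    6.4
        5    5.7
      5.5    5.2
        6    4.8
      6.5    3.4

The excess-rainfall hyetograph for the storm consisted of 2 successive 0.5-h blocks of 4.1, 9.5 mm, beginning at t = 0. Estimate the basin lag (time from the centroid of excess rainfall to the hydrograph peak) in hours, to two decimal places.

Centroid of excess rainfall: t_c = Σ P_i·t̄_i / ΣP_i = 0.5993 h (block centres at 0.25, 0.75 h).
Hydrograph peak occurs at t = 1 h, so basin lag t_L = 1 − 0.5993 = 0.40 h.

t_L ≈ 0.40 h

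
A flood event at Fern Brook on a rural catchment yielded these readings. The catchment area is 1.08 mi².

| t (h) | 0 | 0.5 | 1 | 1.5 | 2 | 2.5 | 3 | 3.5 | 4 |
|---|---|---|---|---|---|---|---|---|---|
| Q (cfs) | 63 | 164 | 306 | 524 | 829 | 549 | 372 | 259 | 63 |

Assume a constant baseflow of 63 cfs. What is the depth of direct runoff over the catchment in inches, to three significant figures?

d ≈ 1.84 in

Direct runoff: 0.0, 101.0, 243.0, 461.0, 766.0, 486.0, 309.0, 196.0, 0.0 cfs; ΣQ_DR = 2562 cfs.
V = ΣQ_DR · Δt = 2562 × 1800 s = 4.612 × 10^6 ft³.
Over A = 1.08 mi², depth = V / A = 1.84 in.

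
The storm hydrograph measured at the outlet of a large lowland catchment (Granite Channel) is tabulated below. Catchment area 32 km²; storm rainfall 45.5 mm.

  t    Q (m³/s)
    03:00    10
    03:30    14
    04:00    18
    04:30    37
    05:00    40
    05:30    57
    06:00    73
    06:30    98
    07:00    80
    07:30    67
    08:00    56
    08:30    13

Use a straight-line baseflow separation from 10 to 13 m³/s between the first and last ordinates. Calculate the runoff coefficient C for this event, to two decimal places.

C ≈ 0.53

ΣQ_DR = 425.0 m³/s; V = ΣQ_DR·Δt = 7.650 × 10^5 m³.
Runoff depth d = V / A = 23.91 mm.
C = d / P = 23.91 / 45.5 = 0.53.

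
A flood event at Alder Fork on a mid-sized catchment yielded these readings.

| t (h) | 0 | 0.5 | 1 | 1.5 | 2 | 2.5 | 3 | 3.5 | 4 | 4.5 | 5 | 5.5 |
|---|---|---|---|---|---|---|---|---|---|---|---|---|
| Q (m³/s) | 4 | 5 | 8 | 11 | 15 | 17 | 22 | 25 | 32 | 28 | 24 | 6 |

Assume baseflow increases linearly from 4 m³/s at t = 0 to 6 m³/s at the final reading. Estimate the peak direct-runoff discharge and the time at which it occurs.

Subtracting baseflow gives direct-runoff ordinates: 0.00, 0.82, 3.64, 6.45, 10.27, 12.09, 16.91, 19.73, 26.55, 22.36, 18.18, 0.00 m³/s.
The maximum is 26.55 m³/s, occurring at the reading for t = 4 h.

Q_p = 26.55 m³/s at t = 4 h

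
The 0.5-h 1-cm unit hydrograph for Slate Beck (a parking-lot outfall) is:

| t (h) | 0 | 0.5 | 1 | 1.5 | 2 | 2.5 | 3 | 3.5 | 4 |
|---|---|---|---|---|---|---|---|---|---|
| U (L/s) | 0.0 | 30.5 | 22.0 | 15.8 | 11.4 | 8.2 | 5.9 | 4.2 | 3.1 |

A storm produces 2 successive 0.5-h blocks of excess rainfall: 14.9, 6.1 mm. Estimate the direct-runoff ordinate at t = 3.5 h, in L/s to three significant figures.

Q ≈ 9.86 L/s

By discrete convolution, Q_j = Σ (P_i / 10 mm) · U_{j−i}.
At t = 3.5 h (j=7): Q = (14.9/10)·4.2 + (6.1/10)·5.9 = 9.86 L/s.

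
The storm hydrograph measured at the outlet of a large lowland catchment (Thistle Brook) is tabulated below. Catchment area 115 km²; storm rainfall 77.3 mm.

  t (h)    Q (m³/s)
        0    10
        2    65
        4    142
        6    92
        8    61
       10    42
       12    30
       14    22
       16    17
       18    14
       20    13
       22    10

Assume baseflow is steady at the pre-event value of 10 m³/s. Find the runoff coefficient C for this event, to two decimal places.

ΣQ_DR = 398.0 m³/s; V = ΣQ_DR·Δt = 2.866 × 10^6 m³.
Runoff depth d = V / A = 24.92 mm.
C = d / P = 24.92 / 77.3 = 0.32.

C ≈ 0.32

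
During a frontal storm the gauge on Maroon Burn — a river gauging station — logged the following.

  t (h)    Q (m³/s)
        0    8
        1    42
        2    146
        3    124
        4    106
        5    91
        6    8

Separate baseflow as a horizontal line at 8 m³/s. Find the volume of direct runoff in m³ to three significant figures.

Direct-runoff ordinates (Q − Q_b): 0.0, 34.0, 138.0, 116.0, 98.0, 83.0, 0.0 m³/s.
ΣQ_DR = 469.0 m³/s.
With Δt = 1 h = 3600 s, V = ΣQ_DR · Δt = 469.0 × 3600 = 1.69 × 10^6 m³.

V ≈ 1.69 × 10^6 m³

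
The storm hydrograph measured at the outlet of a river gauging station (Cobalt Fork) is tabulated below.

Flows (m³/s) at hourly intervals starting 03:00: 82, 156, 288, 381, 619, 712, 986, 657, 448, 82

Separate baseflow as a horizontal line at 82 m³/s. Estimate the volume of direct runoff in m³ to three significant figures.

V ≈ 1.29 × 10^7 m³

Direct-runoff ordinates (Q − Q_b): 0.0, 74.0, 206.0, 299.0, 537.0, 630.0, 904.0, 575.0, 366.0, 0.0 m³/s.
ΣQ_DR = 3591 m³/s.
With Δt = 1 h = 3600 s, V = ΣQ_DR · Δt = 3591 × 3600 = 1.29 × 10^7 m³.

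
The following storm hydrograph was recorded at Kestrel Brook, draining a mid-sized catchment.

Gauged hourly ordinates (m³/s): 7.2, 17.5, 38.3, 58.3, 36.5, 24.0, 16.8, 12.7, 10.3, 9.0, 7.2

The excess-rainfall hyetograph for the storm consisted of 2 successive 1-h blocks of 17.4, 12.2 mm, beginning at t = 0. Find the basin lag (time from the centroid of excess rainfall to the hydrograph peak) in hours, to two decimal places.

Centroid of excess rainfall: t_c = Σ P_i·t̄_i / ΣP_i = 0.9122 h (block centres at 0.5, 1.5 h).
Hydrograph peak occurs at t = 3 h, so basin lag t_L = 3 − 0.9122 = 2.09 h.

t_L ≈ 2.09 h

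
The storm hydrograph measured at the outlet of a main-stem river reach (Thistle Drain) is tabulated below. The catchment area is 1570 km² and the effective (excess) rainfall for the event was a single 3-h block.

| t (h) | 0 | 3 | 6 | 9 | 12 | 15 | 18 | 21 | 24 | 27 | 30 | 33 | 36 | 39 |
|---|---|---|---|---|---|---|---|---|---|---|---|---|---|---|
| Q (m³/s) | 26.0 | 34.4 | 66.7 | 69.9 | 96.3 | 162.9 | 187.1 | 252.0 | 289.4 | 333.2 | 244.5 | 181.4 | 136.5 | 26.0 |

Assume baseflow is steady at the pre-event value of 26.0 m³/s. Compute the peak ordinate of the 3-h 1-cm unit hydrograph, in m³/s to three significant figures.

Direct runoff: 0.0, 8.4, 40.7, 43.9, 70.3, 136.9, 161.1, 226.0, 263.4, 307.2, 218.5, 155.4, 110.5, 0.0 m³/s; ΣQ_DR = 1742 m³/s, peak = 307.2 m³/s.
Runoff depth d = ΣQ_DR·Δt / A = 1742 × 10800 / (1570 km²) = 11.99 mm.
The 1-cm UH is the DRH scaled by (10 mm)/d, so U_p = 307.2 × 10/11.99 = 256 m³/s.

U_p ≈ 256 m³/s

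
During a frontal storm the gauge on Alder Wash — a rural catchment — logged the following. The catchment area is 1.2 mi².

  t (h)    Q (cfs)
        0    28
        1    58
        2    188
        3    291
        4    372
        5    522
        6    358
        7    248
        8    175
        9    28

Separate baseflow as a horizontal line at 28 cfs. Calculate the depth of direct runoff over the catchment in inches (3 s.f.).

d ≈ 2.57 in

Direct runoff: 0.0, 30.0, 160.0, 263.0, 344.0, 494.0, 330.0, 220.0, 147.0, 0.0 cfs; ΣQ_DR = 1988 cfs.
V = ΣQ_DR · Δt = 1988 × 3600 s = 7.157 × 10^6 ft³.
Over A = 1.2 mi², depth = V / A = 2.57 in.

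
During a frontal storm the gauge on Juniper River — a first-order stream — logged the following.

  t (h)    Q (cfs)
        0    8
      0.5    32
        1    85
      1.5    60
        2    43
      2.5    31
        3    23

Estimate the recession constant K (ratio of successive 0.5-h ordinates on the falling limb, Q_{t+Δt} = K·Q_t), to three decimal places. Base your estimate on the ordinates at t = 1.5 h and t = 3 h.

K ≈ 0.726

Using the recession-limb readings at t = 1.5 h and t = 3 h: Q falls from 60 to 23 cfs over 3 intervals.
K = (Q₂/Q₁)^(1/3) = (23/60)^(1/3) = 0.726.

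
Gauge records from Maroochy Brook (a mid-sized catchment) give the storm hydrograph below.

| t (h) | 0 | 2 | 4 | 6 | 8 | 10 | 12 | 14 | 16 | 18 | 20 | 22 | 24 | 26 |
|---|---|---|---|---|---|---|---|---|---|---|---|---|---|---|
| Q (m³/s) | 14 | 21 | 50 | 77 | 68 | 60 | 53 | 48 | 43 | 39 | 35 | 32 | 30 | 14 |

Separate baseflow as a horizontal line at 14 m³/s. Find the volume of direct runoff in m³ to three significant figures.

Direct-runoff ordinates (Q − Q_b): 0.0, 7.0, 36.0, 63.0, 54.0, 46.0, 39.0, 34.0, 29.0, 25.0, 21.0, 18.0, 16.0, 0.0 m³/s.
ΣQ_DR = 388.0 m³/s.
With Δt = 2 h = 7200 s, V = ΣQ_DR · Δt = 388.0 × 7200 = 2.79 × 10^6 m³.

V ≈ 2.79 × 10^6 m³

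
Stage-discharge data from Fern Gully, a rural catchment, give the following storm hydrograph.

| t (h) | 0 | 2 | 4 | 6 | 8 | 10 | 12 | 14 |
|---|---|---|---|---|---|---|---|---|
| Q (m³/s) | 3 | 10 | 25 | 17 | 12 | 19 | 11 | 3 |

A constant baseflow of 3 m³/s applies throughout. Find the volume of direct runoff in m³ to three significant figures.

Direct-runoff ordinates (Q − Q_b): 0.0, 7.0, 22.0, 14.0, 9.0, 16.0, 8.0, 0.0 m³/s.
ΣQ_DR = 76.00 m³/s.
With Δt = 2 h = 7200 s, V = ΣQ_DR · Δt = 76.00 × 7200 = 5.47 × 10^5 m³.

V ≈ 5.47 × 10^5 m³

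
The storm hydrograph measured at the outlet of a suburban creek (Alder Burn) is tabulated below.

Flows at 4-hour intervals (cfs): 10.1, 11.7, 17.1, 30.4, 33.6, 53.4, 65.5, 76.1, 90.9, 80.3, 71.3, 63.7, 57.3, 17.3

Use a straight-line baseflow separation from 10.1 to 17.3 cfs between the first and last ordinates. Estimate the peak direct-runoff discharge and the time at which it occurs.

Q_p = 76.37 cfs at t = 32 h

Subtracting baseflow gives direct-runoff ordinates: 0.00, 1.05, 5.89, 18.64, 21.28, 40.53, 52.08, 62.12, 76.37, 65.22, 55.66, 47.51, 40.55, 0.00 cfs.
The maximum is 76.37 cfs, occurring at the reading for t = 32 h.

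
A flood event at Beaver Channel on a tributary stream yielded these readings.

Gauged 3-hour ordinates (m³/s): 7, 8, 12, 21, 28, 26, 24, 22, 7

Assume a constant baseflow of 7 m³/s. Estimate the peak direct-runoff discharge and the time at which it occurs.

Subtracting baseflow gives direct-runoff ordinates: 0.0, 1.0, 5.0, 14.0, 21.0, 19.0, 17.0, 15.0, 0.0 m³/s.
The maximum is 21.0 m³/s, occurring at the reading for t = 12 h.

Q_p = 21.0 m³/s at t = 12 h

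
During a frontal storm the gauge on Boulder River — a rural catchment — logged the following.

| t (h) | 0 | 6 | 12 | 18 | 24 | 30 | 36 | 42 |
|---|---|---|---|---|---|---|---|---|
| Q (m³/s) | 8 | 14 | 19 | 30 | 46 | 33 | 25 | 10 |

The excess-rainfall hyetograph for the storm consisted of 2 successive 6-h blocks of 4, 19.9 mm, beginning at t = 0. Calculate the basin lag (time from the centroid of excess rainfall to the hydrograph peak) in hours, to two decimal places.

Centroid of excess rainfall: t_c = Σ P_i·t̄_i / ΣP_i = 7.9958 h (block centres at 3, 9 h).
Hydrograph peak occurs at t = 24 h, so basin lag t_L = 24 − 7.9958 = 16.00 h.

t_L ≈ 16.00 h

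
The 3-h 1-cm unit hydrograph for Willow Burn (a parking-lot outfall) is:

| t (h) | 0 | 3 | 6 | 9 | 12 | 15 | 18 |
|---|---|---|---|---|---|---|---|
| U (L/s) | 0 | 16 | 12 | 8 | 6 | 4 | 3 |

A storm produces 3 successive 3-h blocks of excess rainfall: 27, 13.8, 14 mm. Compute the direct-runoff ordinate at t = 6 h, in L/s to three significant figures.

By discrete convolution, Q_j = Σ (P_i / 10 mm) · U_{j−i}.
At t = 6 h (j=2): Q = (27/10)·12 + (13.8/10)·16 + (14/10)·0 = 54.5 L/s.

Q ≈ 54.5 L/s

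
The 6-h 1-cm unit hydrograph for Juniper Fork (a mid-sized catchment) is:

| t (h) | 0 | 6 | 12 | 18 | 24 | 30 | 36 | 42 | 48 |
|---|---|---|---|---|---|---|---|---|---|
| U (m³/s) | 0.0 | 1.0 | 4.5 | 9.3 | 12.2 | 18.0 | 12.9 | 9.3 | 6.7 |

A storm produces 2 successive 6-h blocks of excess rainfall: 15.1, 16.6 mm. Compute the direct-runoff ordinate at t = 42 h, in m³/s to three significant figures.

Q ≈ 35.5 m³/s

By discrete convolution, Q_j = Σ (P_i / 10 mm) · U_{j−i}.
At t = 42 h (j=7): Q = (15.1/10)·9.3 + (16.6/10)·12.9 = 35.5 m³/s.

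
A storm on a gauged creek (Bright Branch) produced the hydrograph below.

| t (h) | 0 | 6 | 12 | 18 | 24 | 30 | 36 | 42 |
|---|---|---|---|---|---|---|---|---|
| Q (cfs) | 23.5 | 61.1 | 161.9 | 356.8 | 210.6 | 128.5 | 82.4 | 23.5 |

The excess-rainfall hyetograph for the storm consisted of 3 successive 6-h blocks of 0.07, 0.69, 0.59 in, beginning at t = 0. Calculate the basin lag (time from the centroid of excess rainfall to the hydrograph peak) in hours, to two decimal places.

Centroid of excess rainfall: t_c = Σ P_i·t̄_i / ΣP_i = 11.3111 h (block centres at 3, 9, 15 h).
Hydrograph peak occurs at t = 18 h, so basin lag t_L = 18 − 11.3111 = 6.69 h.

t_L ≈ 6.69 h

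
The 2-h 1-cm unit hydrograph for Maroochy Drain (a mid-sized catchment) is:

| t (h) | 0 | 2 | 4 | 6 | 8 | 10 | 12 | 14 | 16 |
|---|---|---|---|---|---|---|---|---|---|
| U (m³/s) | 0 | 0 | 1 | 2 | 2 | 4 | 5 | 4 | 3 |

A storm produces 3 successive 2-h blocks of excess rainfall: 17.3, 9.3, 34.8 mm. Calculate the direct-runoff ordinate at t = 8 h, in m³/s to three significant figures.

By discrete convolution, Q_j = Σ (P_i / 10 mm) · U_{j−i}.
At t = 8 h (j=4): Q = (17.3/10)·2 + (9.3/10)·2 + (34.8/10)·1 = 8.80 m³/s.

Q ≈ 8.80 m³/s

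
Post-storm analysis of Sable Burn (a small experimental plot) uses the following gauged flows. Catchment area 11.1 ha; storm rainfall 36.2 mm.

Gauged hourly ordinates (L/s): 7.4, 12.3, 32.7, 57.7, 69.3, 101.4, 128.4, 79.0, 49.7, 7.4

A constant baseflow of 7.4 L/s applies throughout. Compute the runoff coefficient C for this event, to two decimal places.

ΣQ_DR = 471.3 L/s; V = ΣQ_DR·Δt = 1.697 × 10^6 L.
Runoff depth d = V / A = 15.29 mm.
C = d / P = 15.29 / 36.2 = 0.42.

C ≈ 0.42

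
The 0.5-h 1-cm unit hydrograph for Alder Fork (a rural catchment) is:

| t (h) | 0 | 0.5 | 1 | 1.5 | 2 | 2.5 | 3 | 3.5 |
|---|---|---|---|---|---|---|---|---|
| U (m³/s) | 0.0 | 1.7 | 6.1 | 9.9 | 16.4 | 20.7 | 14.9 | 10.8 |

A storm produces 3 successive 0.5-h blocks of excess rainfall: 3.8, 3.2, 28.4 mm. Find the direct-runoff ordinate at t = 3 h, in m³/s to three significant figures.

Q ≈ 58.9 m³/s

By discrete convolution, Q_j = Σ (P_i / 10 mm) · U_{j−i}.
At t = 3 h (j=6): Q = (3.8/10)·14.9 + (3.2/10)·20.7 + (28.4/10)·16.4 = 58.9 m³/s.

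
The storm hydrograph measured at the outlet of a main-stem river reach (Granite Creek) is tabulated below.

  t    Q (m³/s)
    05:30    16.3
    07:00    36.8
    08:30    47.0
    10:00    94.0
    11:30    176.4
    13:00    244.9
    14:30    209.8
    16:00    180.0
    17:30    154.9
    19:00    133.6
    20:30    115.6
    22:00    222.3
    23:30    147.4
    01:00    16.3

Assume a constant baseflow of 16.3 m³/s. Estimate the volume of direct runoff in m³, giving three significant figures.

Direct-runoff ordinates (Q − Q_b): 0.0, 20.5, 30.7, 77.7, 160.1, 228.6, 193.5, 163.7, 138.6, 117.3, 99.3, 206.0, 131.1, 0.0 m³/s.
ΣQ_DR = 1567 m³/s.
With Δt = 1.5 h = 5400 s, V = ΣQ_DR · Δt = 1567 × 5400 = 8.46 × 10^6 m³.

V ≈ 8.46 × 10^6 m³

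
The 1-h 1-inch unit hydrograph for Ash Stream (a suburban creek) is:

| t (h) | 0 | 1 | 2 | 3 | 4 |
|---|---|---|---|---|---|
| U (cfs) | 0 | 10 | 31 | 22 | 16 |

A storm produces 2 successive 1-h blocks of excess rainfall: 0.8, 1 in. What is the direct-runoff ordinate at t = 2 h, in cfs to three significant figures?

By discrete convolution, Q_j = Σ (P_i / 1 in) · U_{j−i}.
At t = 2 h (j=2): Q = (0.8/1)·31 + (1/1)·10 = 34.8 cfs.

Q ≈ 34.8 cfs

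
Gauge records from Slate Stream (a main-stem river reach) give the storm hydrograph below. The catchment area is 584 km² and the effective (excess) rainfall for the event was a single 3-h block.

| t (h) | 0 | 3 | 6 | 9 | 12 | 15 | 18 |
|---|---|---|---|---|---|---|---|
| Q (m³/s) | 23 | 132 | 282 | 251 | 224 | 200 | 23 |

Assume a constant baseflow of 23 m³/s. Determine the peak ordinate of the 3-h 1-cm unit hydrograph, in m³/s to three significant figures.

Direct runoff: 0.0, 109.0, 259.0, 228.0, 201.0, 177.0, 0.0 m³/s; ΣQ_DR = 974.0 m³/s, peak = 259.0 m³/s.
Runoff depth d = ΣQ_DR·Δt / A = 974.0 × 10800 / (584 km²) = 18.01 mm.
The 1-cm UH is the DRH scaled by (10 mm)/d, so U_p = 259.0 × 10/18.01 = 144 m³/s.

U_p ≈ 144 m³/s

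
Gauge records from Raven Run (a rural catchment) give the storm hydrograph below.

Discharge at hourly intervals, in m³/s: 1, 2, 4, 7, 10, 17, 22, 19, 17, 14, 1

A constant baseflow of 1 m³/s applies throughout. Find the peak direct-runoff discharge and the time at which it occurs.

Q_p = 21.0 m³/s at t = 6 h

Subtracting baseflow gives direct-runoff ordinates: 0.0, 1.0, 3.0, 6.0, 9.0, 16.0, 21.0, 18.0, 16.0, 13.0, 0.0 m³/s.
The maximum is 21.0 m³/s, occurring at the reading for t = 6 h.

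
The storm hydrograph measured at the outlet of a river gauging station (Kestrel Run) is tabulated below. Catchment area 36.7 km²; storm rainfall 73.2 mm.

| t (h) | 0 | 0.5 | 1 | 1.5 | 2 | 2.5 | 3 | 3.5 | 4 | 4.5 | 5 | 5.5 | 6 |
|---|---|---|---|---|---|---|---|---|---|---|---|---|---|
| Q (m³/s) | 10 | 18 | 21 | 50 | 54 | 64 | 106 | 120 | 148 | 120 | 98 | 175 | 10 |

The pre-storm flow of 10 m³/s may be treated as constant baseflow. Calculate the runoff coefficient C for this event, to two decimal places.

C ≈ 0.58

ΣQ_DR = 864.0 m³/s; V = ΣQ_DR·Δt = 1.555 × 10^6 m³.
Runoff depth d = V / A = 42.38 mm.
C = d / P = 42.38 / 73.2 = 0.58.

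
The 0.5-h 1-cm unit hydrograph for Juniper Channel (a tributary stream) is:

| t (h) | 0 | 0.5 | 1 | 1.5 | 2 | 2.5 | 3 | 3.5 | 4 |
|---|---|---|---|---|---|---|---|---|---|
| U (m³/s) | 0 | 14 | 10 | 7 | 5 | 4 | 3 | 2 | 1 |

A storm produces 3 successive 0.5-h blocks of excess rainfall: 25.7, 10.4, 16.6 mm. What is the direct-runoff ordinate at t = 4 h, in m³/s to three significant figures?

By discrete convolution, Q_j = Σ (P_i / 10 mm) · U_{j−i}.
At t = 4 h (j=8): Q = (25.7/10)·1 + (10.4/10)·2 + (16.6/10)·3 = 9.63 m³/s.

Q ≈ 9.63 m³/s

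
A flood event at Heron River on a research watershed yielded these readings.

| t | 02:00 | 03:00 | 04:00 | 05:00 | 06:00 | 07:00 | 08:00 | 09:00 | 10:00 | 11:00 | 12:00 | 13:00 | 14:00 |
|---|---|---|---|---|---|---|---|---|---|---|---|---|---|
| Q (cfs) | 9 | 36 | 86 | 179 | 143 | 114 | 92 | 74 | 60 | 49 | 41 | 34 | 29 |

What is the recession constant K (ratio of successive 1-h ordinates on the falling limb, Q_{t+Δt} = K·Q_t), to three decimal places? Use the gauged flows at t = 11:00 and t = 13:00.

K ≈ 0.833

Using the recession-limb readings at t = 11:00 and t = 13:00: Q falls from 49 to 34 cfs over 2 intervals.
K = (Q₂/Q₁)^(1/2) = (34/49)^(1/2) = 0.833.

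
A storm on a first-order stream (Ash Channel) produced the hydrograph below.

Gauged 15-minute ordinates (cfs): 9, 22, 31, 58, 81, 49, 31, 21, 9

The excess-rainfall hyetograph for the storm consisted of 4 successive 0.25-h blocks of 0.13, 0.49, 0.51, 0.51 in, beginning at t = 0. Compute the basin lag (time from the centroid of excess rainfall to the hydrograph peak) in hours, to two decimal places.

Centroid of excess rainfall: t_c = Σ P_i·t̄_i / ΣP_i = 0.5884 h (block centres at 0.125, 0.375, 0.625, 0.875 h).
Hydrograph peak occurs at t = 1 h, so basin lag t_L = 1 − 0.5884 = 0.41 h.

t_L ≈ 0.41 h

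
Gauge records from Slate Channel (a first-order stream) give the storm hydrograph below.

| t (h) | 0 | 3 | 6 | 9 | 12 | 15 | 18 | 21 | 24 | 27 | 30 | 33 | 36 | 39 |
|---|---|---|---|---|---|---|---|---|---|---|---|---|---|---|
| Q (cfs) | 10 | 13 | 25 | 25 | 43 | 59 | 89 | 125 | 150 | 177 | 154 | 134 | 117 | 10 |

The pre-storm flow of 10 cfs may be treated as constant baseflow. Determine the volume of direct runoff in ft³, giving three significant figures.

V ≈ 1.07 × 10^7 ft³

Direct-runoff ordinates (Q − Q_b): 0.0, 3.0, 15.0, 15.0, 33.0, 49.0, 79.0, 115.0, 140.0, 167.0, 144.0, 124.0, 107.0, 0.0 cfs.
ΣQ_DR = 991.0 cfs.
With Δt = 3 h = 10800 s, V = ΣQ_DR · Δt = 991.0 × 10800 = 1.07 × 10^7 ft³.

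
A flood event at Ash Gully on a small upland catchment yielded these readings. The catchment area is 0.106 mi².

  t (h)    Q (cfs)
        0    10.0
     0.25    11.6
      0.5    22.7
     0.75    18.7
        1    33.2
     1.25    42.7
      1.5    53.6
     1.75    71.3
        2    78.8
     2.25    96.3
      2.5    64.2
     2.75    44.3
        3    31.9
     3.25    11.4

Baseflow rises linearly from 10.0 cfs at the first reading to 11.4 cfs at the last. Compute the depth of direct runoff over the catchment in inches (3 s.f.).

Direct runoff: 0.00, 1.49, 12.48, 8.38, 22.77, 32.16, 42.95, 60.55, 67.94, 85.33, 53.12, 33.12, 20.61, 0.00 cfs; ΣQ_DR = 440.9 cfs.
V = ΣQ_DR · Δt = 440.9 × 900 s = 3.968 × 10^5 ft³.
Over A = 0.106 mi², depth = V / A = 1.61 in.

d ≈ 1.61 in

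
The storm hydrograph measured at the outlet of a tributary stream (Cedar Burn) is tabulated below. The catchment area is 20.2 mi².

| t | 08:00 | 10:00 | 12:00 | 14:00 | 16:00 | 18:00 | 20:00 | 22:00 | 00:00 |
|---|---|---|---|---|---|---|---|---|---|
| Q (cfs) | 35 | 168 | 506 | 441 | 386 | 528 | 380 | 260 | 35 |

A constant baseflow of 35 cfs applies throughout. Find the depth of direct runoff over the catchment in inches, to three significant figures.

d ≈ 0.372 in

Direct runoff: 0.0, 133.0, 471.0, 406.0, 351.0, 493.0, 345.0, 225.0, 0.0 cfs; ΣQ_DR = 2424 cfs.
V = ΣQ_DR · Δt = 2424 × 7200 s = 1.745 × 10^7 ft³.
Over A = 20.2 mi², depth = V / A = 0.372 in.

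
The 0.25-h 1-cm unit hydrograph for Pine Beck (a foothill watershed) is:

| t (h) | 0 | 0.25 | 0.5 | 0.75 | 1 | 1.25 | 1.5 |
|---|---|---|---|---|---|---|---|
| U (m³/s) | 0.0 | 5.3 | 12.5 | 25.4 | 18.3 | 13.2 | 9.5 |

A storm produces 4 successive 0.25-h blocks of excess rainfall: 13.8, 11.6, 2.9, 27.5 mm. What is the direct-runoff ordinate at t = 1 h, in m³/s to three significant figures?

Q ≈ 72.9 m³/s

By discrete convolution, Q_j = Σ (P_i / 10 mm) · U_{j−i}.
At t = 1 h (j=4): Q = (13.8/10)·18.3 + (11.6/10)·25.4 + (2.9/10)·12.5 + (27.5/10)·5.3 = 72.9 m³/s.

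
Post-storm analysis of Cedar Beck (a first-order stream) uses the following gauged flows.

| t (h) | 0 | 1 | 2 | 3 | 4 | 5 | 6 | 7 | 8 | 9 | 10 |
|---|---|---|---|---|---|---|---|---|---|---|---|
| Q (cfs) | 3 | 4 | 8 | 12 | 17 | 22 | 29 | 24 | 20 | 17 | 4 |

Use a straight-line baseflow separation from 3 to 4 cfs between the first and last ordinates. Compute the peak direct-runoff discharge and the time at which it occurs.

Subtracting baseflow gives direct-runoff ordinates: 0.00, 0.90, 4.80, 8.70, 13.60, 18.50, 25.40, 20.30, 16.20, 13.10, 0.00 cfs.
The maximum is 25.40 cfs, occurring at the reading for t = 6 h.

Q_p = 25.40 cfs at t = 6 h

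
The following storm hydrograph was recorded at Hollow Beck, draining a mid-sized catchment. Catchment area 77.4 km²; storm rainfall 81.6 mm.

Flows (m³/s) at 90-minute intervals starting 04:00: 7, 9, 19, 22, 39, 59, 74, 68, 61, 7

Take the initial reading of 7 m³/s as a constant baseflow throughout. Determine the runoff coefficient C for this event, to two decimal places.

ΣQ_DR = 295.0 m³/s; V = ΣQ_DR·Δt = 1.593 × 10^6 m³.
Runoff depth d = V / A = 20.58 mm.
C = d / P = 20.58 / 81.6 = 0.25.

C ≈ 0.25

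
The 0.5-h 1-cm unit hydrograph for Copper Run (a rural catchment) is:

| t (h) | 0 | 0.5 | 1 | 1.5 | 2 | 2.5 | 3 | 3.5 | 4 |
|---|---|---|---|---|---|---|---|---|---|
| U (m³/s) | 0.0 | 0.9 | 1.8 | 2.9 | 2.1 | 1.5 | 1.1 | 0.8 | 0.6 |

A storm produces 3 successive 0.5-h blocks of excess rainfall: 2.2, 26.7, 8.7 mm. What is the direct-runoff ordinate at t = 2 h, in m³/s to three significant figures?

By discrete convolution, Q_j = Σ (P_i / 10 mm) · U_{j−i}.
At t = 2 h (j=4): Q = (2.2/10)·2.1 + (26.7/10)·2.9 + (8.7/10)·1.8 = 9.77 m³/s.

Q ≈ 9.77 m³/s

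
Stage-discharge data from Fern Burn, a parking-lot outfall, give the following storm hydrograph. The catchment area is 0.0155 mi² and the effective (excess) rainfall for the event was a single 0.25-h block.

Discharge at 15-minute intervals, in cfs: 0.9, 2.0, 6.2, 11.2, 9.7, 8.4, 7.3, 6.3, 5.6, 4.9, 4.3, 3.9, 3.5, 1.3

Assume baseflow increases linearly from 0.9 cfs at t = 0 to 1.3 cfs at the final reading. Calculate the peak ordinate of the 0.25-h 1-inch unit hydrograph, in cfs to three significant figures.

U_p ≈ 6.80 cfs

Direct runoff: 0.00, 1.07, 5.24, 10.21, 8.68, 7.35, 6.22, 5.18, 4.45, 3.72, 3.09, 2.66, 2.23, 0.00 cfs; ΣQ_DR = 60.10 cfs, peak = 10.21 cfs.
Runoff depth d = ΣQ_DR·Δt / A = 60.10 × 900 / (0.0155 mi²) = 1.502 in.
The 1-inch UH is the DRH scaled by (1 in)/d, so U_p = 10.21 × 1/1.502 = 6.80 cfs.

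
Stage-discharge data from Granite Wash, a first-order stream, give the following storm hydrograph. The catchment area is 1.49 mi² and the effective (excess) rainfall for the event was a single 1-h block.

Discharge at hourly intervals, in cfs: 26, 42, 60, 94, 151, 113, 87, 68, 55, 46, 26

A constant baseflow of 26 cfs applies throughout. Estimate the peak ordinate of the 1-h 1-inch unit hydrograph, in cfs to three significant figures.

Direct runoff: 0.0, 16.0, 34.0, 68.0, 125.0, 87.0, 61.0, 42.0, 29.0, 20.0, 0.0 cfs; ΣQ_DR = 482.0 cfs, peak = 125.0 cfs.
Runoff depth d = ΣQ_DR·Δt / A = 482.0 × 3600 / (1.49 mi²) = 0.5013 in.
The 1-inch UH is the DRH scaled by (1 in)/d, so U_p = 125.0 × 1/0.5013 = 249 cfs.

U_p ≈ 249 cfs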